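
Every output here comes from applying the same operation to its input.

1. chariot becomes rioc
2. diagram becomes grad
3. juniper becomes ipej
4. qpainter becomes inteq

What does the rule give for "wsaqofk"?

The transformation: swap the first and last characters, then delete the first 3 characters.
"wsaqofk" → "ksaqofw" → "qofw".

qofw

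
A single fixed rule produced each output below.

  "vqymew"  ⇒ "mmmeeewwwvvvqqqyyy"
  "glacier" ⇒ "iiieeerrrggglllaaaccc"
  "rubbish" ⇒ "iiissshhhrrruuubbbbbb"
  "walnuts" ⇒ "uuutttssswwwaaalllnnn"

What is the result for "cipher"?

hhheeerrrccciiippp

The pattern: move the last 3 characters to the front (rotate right by 3), then repeat every character 3 times.
Starting from "cipher": after the first operation, "hercip"; after the second, "hhheeerrrccciiippp".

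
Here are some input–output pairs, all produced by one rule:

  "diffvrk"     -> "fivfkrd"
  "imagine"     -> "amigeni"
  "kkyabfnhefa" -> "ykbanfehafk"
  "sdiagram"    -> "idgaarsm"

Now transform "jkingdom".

ikgnodjm

Looking at the pairs, the operation is to move the first character to the end, then swap each adjacent pair of characters (1↔2, 3↔4, ...).
Starting from "jkingdom": after the first operation, "kingdomj"; after the second, "ikgnodjm".
(Check on "kkyabfnhefa": → "kyabfnhefak" → "ykbanfehafk" ✓)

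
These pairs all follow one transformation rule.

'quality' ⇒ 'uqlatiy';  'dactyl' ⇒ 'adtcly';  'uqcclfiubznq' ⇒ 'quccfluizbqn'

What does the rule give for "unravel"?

What's happening: swap each adjacent pair of characters (1↔2, 3↔4, ...).
"unravel" → "nuarevl".

nuarevl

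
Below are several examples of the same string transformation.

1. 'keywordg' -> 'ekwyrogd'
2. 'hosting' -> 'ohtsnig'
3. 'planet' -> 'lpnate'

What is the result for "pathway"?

aphtawy

The rule is to swap each adjacent pair of characters (1↔2, 3↔4, ...).
Applying that to "pathway" gives "aphtawy".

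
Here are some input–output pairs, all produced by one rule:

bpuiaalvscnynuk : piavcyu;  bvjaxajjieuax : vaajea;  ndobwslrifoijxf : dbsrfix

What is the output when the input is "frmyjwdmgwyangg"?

rywmwag

Each output is the input with this applied: keep every other character starting from the second (positions 2nd, 4th, 6th, ...).
For "frmyjwdmgwyangg" the result is "rywmwag".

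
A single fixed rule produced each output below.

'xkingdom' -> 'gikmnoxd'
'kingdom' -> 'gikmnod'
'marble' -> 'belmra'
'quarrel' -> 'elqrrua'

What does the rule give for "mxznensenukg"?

egkmnnnsuxze

Looking at the pairs, the operation is to sort the characters into alphabetical order, then move the first character to the end.
"mxznensenukg" → "eegkmnnnsuxz" → "egkmnnnsuxze".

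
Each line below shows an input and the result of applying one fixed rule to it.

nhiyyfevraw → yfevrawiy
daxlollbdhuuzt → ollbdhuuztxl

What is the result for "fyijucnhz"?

What's happening: delete the first 2 characters, then move the first 2 characters to the end (rotate left by 2).
So "fyijucnhz" becomes "ucnhzij".

ucnhzij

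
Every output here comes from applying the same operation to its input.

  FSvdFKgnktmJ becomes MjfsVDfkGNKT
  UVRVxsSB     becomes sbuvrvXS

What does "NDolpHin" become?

What's happening: move the last 2 characters to the front (rotate right by 2), then flip the case of every letter.
On "NDolpHin": the first step gives "inNDolpH", and the second then gives "INndOLPh".

INndOLPh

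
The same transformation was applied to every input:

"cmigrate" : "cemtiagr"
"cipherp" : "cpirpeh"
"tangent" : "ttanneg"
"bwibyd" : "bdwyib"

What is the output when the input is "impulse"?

In each case the input is transformed by: take characters alternately from the front and the back (1st, last, 2nd, 2nd-last, ...).
Doing the same to "impulse": "iemsplu".

iemsplu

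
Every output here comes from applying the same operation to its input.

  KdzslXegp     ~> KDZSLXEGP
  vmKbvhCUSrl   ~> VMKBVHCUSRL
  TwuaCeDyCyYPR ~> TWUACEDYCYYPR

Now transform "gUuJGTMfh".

In each case the input is transformed by: convert every letter to uppercase.
So "gUuJGTMfh" becomes "GUUJGTMFH".

GUUJGTMFH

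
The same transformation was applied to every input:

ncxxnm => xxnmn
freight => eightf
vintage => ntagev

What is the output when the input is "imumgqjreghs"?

umgqjreghsi

Rule — move the first character to the end, then delete the first character.
Applying both steps to "imumgqjreghs": "mumgqjreghsi", then "umgqjreghsi".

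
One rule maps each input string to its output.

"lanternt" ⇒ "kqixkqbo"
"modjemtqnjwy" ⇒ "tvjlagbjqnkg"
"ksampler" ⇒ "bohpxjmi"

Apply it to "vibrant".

The transformation: move the last 2 characters to the front (rotate right by 2), then shift every letter 3 places backward in the alphabet (wrapping around).
Working it through for "vibrant": intermediate "ntvibra", final "kqsfyox".

kqsfyox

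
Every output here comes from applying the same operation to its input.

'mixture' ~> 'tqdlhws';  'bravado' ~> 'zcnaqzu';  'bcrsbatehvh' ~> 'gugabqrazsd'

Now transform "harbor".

The rule is to shift every letter 1 place backward in the alphabet (wrapping around), then move the last 3 characters to the front (rotate right by 3).
Starting from "harbor": after the first operation, "gzqanq"; after the second, "anqgzq".

anqgzq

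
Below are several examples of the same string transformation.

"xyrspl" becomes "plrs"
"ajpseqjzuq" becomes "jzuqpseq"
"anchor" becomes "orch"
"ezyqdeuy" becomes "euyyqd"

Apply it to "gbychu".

huyc

Each output is the input with this applied: delete the first 2 characters, then swap the front and back halves of the string.
For "gbychu", step one produces "ychu"; step two turns that into "huyc".
(Check on "ezyqdeuy": → "yqdeuy" → "euyyqd" ✓)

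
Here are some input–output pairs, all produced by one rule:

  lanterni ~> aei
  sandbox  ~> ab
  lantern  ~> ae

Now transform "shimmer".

In each case the input is transformed by: keep one character in every 3, starting at position 2 (positions 2nd, 5th, 8th, ...).
For "shimmer" the result is "hm".

hm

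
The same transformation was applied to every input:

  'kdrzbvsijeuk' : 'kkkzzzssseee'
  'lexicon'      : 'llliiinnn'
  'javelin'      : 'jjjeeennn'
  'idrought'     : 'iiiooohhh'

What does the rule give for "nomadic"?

The pattern: keep one character in every 3, starting at position 1 (positions 1st, 4th, 7th, ...), then repeat every character 3 times.
"nomadic" → "nnnaaaccc".

nnnaaaccc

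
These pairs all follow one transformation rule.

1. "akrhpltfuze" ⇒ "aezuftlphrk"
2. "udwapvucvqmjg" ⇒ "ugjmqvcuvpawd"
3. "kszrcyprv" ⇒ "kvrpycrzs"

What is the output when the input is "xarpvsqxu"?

The transformation: move the first character to the end, then reverse the string.
Working it through for "xarpvsqxu": intermediate "arpvsqxux", final "xuxqsvpra".

xuxqsvpra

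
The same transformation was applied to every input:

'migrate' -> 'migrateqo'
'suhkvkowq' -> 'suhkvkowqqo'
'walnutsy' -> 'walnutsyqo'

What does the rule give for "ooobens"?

ooobensqo

Looking at the pairs, the operation is to append "qo".
For "ooobens" the result is "ooobensqo".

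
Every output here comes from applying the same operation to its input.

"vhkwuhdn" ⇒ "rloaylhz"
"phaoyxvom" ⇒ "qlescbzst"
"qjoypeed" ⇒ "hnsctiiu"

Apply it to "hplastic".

What's happening: shift every letter 4 places forward in the alphabet (wrapping around), then swap the first and last characters.
For "hplastic" the result is "gtpewxml".

gtpewxml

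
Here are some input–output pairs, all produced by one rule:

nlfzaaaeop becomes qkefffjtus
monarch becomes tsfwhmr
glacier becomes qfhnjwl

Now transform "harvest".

In each case the input is transformed by: move the first character to the end, then shift every letter 5 places forward in the alphabet (wrapping around).
Working it through for "harvest": intermediate "arvesth", final "fwajxym".

fwajxym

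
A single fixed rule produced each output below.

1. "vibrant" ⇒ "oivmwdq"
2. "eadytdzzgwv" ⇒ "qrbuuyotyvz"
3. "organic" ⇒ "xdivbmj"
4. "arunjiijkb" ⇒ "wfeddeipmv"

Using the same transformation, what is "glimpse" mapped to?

znkhdgb

Rule — reverse the string, then shift every letter 5 places backward in the alphabet (wrapping around).
For "glimpse", step one produces "espmilg"; step two turns that into "znkhdgb".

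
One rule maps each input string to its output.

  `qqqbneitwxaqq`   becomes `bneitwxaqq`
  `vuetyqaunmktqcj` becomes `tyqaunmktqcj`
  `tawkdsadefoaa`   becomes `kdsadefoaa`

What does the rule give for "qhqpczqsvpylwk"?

pczqsvpylwk

Each output is the input with this applied: delete the first 3 characters.
Applying that to "qhqpczqsvpylwk" gives "pczqsvpylwk".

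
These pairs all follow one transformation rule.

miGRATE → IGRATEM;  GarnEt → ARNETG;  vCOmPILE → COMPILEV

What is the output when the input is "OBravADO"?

BRAVADOO

The rule is to move the first character to the end, then convert every letter to uppercase.
So "OBravADO" becomes "BRAVADOO".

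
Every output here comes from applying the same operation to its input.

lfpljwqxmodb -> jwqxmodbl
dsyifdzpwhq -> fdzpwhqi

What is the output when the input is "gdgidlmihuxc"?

The transformation: delete the first 3 characters, then move the first character to the end.
Starting from "gdgidlmihuxc": after the first operation, "idlmihuxc"; after the second, "dlmihuxci".

dlmihuxci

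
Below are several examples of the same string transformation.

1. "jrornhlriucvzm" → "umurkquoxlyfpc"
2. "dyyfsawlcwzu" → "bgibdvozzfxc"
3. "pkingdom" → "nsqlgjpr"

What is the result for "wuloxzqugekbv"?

xzrocaxthjeny

The rule is to shift every letter 3 places forward in the alphabet (wrapping around), then swap each adjacent pair of characters (1↔2, 3↔4, ...).
"wuloxzqugekbv" → "xzrocaxthjeny".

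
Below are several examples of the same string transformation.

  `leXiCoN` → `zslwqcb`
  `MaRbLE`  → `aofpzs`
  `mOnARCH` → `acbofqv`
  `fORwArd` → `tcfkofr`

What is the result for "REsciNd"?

fsgqwbr

The rule is to shift every letter 12 places backward in the alphabet (wrapping around), then convert every letter to lowercase.
Starting from "REsciNd": after the first operation, "FSgqwBr"; after the second, "fsgqwbr".
(Check on "mOnARCH": → "aCbOFQV" → "acbofqv" ✓)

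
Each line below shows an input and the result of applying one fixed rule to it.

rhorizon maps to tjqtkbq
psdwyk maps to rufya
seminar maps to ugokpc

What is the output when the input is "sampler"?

Looking at the pairs, the operation is to shift every letter 2 places forward in the alphabet (wrapping around), then delete the last character.
So "sampler" becomes "ucorng".
(Check on "rhorizon": → "tjqtkbqp" → "tjqtkbq" ✓)

ucorng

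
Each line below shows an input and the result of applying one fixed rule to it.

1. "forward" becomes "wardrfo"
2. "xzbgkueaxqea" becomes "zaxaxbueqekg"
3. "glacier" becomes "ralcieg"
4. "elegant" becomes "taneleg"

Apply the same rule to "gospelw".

Each output is the input with this applied: sort the characters into reverse alphabetical order, then take characters alternately from the front and the back (1st, last, 2nd, 2nd-last, ...).
"gospelw" → "wspolge" → "wesgplo".
(Check on "elegant": → "tnlgeea" → "taneleg" ✓)

wesgplo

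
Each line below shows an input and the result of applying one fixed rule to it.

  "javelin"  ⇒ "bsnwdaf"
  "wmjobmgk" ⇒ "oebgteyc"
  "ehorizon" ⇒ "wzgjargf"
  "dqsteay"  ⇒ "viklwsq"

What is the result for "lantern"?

The rule is to shift every letter 8 places backward in the alphabet (wrapping around).
"lantern" → "dsflwjf".

dsflwjf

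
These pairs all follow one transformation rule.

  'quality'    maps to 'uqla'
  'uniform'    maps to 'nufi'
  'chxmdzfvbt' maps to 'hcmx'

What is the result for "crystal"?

The pattern: swap each adjacent pair of characters (1↔2, 3↔4, ...), then keep only the first 4 characters.
Applying both steps to "crystal": "rcsyatl", then "rcsy".

rcsy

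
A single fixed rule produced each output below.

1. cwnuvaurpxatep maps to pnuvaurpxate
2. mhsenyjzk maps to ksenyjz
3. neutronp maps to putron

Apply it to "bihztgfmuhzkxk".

khztgfmuhzkx

What's happening: delete the first 2 characters, then move the last character to the front.
Working it through for "bihztgfmuhzkxk": intermediate "hztgfmuhzkxk", final "khztgfmuhzkx".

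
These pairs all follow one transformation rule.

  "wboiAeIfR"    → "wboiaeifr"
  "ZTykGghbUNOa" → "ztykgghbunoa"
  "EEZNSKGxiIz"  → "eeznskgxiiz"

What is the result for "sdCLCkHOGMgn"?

Rule — convert every letter to lowercase.
Doing the same to "sdCLCkHOGMgn": "sdclckhogmgn".

sdclckhogmgn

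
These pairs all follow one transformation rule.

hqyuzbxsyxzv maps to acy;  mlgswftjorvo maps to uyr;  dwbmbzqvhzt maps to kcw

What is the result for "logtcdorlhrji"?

Each output is the input with this applied: shift every letter 3 places forward in the alphabet (wrapping around), then keep only the last 3 characters.
For "logtcdorlhrji", step one produces "orjwfgruokuml"; step two turns that into "uml".

uml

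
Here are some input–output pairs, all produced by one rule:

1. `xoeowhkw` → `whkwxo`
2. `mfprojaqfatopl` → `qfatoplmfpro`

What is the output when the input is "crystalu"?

The rule is to swap the front and back halves of the string, then delete the last 2 characters.
Working it through for "crystalu": intermediate "talucrys", final "talucr".

talucr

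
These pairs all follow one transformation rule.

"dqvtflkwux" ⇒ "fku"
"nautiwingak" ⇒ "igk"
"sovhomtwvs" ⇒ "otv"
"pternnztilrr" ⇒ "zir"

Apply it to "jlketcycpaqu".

ypq

The pattern: keep every other character starting from the first (positions 1st, 3rd, 5th, ...), then keep only the last 3 characters.
On "jlketcycpaqu" that produces "ypq".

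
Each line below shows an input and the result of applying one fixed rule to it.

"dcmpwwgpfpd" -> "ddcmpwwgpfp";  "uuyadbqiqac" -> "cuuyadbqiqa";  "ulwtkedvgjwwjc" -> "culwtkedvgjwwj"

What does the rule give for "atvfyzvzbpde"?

eatvfyzvzbpd

In each case the input is transformed by: move the last character to the front.
For "atvfyzvzbpde" the result is "eatvfyzvzbpd".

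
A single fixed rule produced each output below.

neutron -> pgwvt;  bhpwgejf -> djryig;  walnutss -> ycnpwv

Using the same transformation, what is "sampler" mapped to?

ucorn

What's happening: shift every letter 2 places forward in the alphabet (wrapping around), then delete the last 2 characters.
For "sampler", step one produces "ucorngt"; step two turns that into "ucorn".
(Check on "bhpwgejf": → "djryiglh" → "djryig" ✓)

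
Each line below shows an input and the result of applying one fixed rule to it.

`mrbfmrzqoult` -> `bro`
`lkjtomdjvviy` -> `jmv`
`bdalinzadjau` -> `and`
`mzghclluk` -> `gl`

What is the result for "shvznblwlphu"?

vbl

Each output is the input with this applied: delete the last 2 characters, then keep one character in every 3, starting at position 3 (positions 3rd, 6th, 9th, ...).
"shvznblwlphu" → "shvznblwlp" → "vbl".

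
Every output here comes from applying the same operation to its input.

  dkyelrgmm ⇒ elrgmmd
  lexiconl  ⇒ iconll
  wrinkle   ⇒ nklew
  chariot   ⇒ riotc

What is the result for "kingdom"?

What's happening: move the first 3 characters to the end (rotate left by 3), then delete the last 2 characters.
"kingdom" → "gdomkin" → "gdomk".

gdomk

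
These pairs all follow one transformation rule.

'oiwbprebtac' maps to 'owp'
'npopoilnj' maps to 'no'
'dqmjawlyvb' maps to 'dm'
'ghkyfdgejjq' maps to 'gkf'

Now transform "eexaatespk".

ex

Looking at the pairs, the operation is to keep every other character starting from the first (positions 1st, 3rd, 5th, ...), then delete the last 3 characters.
Working it through for "eexaatespk": intermediate "exaep", final "ex".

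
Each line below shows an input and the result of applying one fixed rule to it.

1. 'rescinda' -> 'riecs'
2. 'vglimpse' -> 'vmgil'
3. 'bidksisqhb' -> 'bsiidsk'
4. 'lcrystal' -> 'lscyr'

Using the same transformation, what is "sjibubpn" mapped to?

What's happening: delete the last 3 characters, then take characters alternately from the front and the back (1st, last, 2nd, 2nd-last, ...).
For "sjibubpn", step one produces "sjibu"; step two turns that into "sujbi".

sujbi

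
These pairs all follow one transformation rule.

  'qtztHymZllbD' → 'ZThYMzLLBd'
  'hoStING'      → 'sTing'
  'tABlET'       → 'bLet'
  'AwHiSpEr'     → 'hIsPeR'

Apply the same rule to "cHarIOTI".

ARioti

The transformation: flip the case of every letter, then delete the first 2 characters.
Starting from "cHarIOTI": after the first operation, "ChARioti"; after the second, "ARioti".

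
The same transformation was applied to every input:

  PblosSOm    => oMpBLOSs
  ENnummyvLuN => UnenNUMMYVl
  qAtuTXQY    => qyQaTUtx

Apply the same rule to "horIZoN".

Rule — move the last 2 characters to the front (rotate right by 2), then flip the case of every letter.
For "horIZoN", step one produces "oNhorIZ"; step two turns that into "OnHORiz".
(Check on "ENnummyvLuN": → "uNENnummyvL" → "UnenNUMMYVl" ✓)

OnHORiz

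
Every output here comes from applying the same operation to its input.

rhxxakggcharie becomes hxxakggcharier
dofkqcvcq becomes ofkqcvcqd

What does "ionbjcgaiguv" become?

onbjcgaiguvi

The transformation: move the first character to the end.
For "ionbjcgaiguv" the result is "onbjcgaiguvi".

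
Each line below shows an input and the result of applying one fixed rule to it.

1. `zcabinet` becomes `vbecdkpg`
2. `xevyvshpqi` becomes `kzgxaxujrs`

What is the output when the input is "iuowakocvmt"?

vkwqycmqexo

Rule — move the last character to the front, then shift every letter 2 places forward in the alphabet (wrapping around).
So "iuowakocvmt" becomes "vkwqycmqexo".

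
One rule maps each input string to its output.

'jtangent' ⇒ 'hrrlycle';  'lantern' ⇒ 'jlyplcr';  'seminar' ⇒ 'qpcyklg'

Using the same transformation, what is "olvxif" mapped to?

mdjgtv

In each case the input is transformed by: shift every letter 2 places backward in the alphabet (wrapping around), then take characters alternately from the front and the back (1st, last, 2nd, 2nd-last, ...).
On "olvxif": the first step gives "mjtvgd", and the second then gives "mdjgtv".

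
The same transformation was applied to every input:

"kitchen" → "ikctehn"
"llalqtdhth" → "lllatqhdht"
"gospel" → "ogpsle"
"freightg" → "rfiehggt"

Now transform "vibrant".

Looking at the pairs, the operation is to swap each adjacent pair of characters (1↔2, 3↔4, ...).
So "vibrant" becomes "ivrbnat".

ivrbnat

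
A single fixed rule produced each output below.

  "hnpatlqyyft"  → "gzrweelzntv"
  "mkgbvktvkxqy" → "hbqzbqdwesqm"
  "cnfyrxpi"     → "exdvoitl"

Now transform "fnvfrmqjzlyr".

lxswpfrexltb

Looking at the pairs, the operation is to move the first 3 characters to the end (rotate left by 3), then shift every letter 6 places forward in the alphabet (wrapping around).
On "fnvfrmqjzlyr": the first step gives "frmqjzlyrfnv", and the second then gives "lxswpfrexltb".
(Check on "cnfyrxpi": → "yrxpicnf" → "exdvoitl" ✓)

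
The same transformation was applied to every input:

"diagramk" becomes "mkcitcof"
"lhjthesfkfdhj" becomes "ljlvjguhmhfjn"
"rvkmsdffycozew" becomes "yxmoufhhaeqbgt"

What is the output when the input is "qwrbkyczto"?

Rule — swap the first and last characters, then shift every letter 2 places forward in the alphabet (wrapping around).
Starting from "qwrbkyczto": after the first operation, "owrbkycztq"; after the second, "qytdmaebvs".

qytdmaebvs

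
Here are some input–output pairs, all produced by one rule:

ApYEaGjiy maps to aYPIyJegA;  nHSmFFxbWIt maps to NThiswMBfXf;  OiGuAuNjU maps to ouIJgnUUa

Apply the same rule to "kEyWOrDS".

KsedYRwo

What's happening: take characters alternately from the front and the back (1st, last, 2nd, 2nd-last, ...), then flip the case of every letter.
On "kEyWOrDS" that produces "KsedYRwo".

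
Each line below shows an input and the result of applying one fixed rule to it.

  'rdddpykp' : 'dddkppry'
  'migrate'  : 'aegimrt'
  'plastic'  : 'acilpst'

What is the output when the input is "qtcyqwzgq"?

cgqqqtwyz

The transformation: sort the characters into alphabetical order.
Doing the same to "qtcyqwzgq": "cgqqqtwyz".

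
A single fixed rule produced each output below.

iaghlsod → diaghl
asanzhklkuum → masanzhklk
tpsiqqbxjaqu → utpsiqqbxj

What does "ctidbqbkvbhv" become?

Each output is the input with this applied: move the last character to the front, then delete the last 2 characters.
"ctidbqbkvbhv" → "vctidbqbkvbh" → "vctidbqbkv".
(Check on "iaghlsod": → "diaghlso" → "diaghl" ✓)

vctidbqbkv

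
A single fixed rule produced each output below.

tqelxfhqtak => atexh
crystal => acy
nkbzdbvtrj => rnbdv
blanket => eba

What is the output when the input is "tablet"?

etb

In each case the input is transformed by: move the last 3 characters to the front (rotate right by 3), then keep every other character starting from the second (positions 2nd, 4th, 6th, ...).
Starting from "tablet": after the first operation, "lettab"; after the second, "etb".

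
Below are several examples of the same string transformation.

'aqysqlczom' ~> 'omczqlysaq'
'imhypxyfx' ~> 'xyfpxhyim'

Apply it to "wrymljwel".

The transformation: swap each adjacent pair of characters (1↔2, 3↔4, ...), then reverse the string.
On "wrymljwel": the first step gives "rwmyjlewl", and the second then gives "lweljymwr".

lweljymwr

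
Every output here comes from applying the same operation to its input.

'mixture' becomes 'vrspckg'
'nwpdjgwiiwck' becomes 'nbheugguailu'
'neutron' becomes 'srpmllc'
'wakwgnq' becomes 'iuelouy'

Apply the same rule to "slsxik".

qvgiqj

In each case the input is transformed by: move the first 2 characters to the end (rotate left by 2), then shift every letter 2 places backward in the alphabet (wrapping around).
On "slsxik": the first step gives "sxiksl", and the second then gives "qvgiqj".
(Check on "nwpdjgwiiwck": → "pdjgwiiwcknw" → "nbheugguailu" ✓)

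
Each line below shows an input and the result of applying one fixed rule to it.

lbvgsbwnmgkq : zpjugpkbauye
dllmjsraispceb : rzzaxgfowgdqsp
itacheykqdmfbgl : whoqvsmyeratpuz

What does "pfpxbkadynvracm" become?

Looking at the pairs, the operation is to shift every letter 12 places backward in the alphabet (wrapping around).
So "pfpxbkadynvracm" becomes "dtdlpyormbjfoqa".

dtdlpyormbjfoqa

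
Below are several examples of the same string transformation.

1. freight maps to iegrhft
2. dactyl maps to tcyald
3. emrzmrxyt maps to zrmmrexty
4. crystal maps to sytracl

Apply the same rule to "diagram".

gariadm

Each output is the input with this applied: move the first 3 characters to the end (rotate left by 3), then take characters alternately from the front and the back (1st, last, 2nd, 2nd-last, ...).
Applying both steps to "diagram": "gramdia", then "gariadm".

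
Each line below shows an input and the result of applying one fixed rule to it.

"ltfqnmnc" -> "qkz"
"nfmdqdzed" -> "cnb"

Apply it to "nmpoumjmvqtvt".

Rule — shift every letter 3 places backward in the alphabet (wrapping around), then keep one character in every 3, starting at position 2 (positions 2nd, 5th, 8th, ...).
Applying that to "nmpoumjmvqtvt" gives "jrjq".

jrjq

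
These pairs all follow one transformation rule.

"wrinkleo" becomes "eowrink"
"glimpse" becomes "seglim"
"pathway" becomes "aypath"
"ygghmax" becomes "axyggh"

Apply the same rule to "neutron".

Looking at the pairs, the operation is to move the last 2 characters to the front (rotate right by 2), then delete the last character.
Starting from "neutron": after the first operation, "onneutr"; after the second, "onneut".

onneut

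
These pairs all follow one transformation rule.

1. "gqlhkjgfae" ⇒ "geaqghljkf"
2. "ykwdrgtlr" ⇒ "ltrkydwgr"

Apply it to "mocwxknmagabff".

The rule is to swap each adjacent pair of characters (1↔2, 3↔4, ...), then move the last 3 characters to the front (rotate right by 3).
For "mocwxknmagabff", step one produces "omwckxmngabaff"; step two turns that into "affomwckxmngab".

affomwckxmngab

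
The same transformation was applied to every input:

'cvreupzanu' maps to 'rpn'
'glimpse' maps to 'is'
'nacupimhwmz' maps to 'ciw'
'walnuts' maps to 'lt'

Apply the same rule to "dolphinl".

li

The pattern: keep one character in every 3, starting at position 3 (positions 3rd, 6th, 9th, ...).
For "dolphinl" the result is "li".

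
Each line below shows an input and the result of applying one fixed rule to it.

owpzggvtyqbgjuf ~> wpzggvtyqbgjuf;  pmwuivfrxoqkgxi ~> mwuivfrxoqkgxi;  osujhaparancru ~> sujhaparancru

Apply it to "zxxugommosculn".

In each case the input is transformed by: delete the first character.
On "zxxugommosculn" that produces "xxugommosculn".

xxugommosculn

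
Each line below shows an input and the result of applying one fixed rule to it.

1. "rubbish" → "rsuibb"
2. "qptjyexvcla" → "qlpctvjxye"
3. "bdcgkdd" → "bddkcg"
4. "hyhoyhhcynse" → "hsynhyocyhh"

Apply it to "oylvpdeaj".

oayeldvp

In each case the input is transformed by: delete the last character, then take characters alternately from the front and the back (1st, last, 2nd, 2nd-last, ...).
Applying that to "oylvpdeaj" gives "oayeldvp".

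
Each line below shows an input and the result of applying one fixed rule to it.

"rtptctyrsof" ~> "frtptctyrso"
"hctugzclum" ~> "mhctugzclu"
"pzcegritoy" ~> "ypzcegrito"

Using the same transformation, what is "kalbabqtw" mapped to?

wkalbabqt

The pattern: move the last character to the front.
"kalbabqtw" → "wkalbabqt".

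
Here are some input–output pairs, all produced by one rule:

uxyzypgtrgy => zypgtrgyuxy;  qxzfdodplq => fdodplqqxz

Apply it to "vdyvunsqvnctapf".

In each case the input is transformed by: move the first 3 characters to the end (rotate left by 3).
Applying that to "vdyvunsqvnctapf" gives "vunsqvnctapfvdy".

vunsqvnctapfvdy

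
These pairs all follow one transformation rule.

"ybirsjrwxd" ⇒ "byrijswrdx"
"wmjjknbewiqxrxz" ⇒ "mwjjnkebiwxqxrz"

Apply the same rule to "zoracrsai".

Each output is the input with this applied: swap each adjacent pair of characters (1↔2, 3↔4, ...).
For "zoracrsai" the result is "ozarrcasi".

ozarrcasi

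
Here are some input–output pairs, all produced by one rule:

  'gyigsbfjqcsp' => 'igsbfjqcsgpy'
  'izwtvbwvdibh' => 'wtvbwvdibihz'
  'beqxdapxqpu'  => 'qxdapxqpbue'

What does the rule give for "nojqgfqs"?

jqgfqnso

The rule is to swap the first and last characters, then move the first 2 characters to the end (rotate left by 2).
So "nojqgfqs" becomes "jqgfqnso".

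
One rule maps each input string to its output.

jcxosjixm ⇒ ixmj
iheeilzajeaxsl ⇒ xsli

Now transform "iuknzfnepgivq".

The rule is to move the first character to the end, then keep only the last 4 characters.
Applying that to "iuknzfnepgivq" gives "ivqi".
(Check on "jcxosjixm": → "cxosjixmj" → "ixmj" ✓)

ivqi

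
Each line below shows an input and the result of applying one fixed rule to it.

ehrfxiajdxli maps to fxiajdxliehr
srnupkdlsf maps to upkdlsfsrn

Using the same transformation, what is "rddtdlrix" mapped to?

tdlrixrdd

The rule is to move the first 3 characters to the end (rotate left by 3).
So "rddtdlrix" becomes "tdlrixrdd".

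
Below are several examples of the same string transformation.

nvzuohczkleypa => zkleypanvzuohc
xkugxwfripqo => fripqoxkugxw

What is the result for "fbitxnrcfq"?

nrcfqfbitx

The rule is to swap the front and back halves of the string.
Applying that to "fbitxnrcfq" gives "nrcfqfbitx".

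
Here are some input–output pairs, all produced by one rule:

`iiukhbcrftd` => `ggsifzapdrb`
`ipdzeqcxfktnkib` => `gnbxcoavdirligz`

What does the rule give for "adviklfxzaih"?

The pattern: shift every letter 2 places backward in the alphabet (wrapping around).
Applying that to "adviklfxzaih" gives "ybtgijdvxygf".

ybtgijdvxygf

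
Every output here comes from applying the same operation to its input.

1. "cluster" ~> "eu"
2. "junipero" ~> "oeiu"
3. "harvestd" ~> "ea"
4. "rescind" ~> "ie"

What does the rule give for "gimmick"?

ii

The pattern: reverse the string, then keep only the vowels.
Starting from "gimmick": after the first operation, "kcimmig"; after the second, "ii".
(Check on "junipero": → "orepinuj" → "oeiu" ✓)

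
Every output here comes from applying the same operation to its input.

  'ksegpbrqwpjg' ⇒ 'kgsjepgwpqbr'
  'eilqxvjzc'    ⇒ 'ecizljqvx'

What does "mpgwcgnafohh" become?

The rule is to take characters alternately from the front and the back (1st, last, 2nd, 2nd-last, ...).
So "mpgwcgnafohh" becomes "mhphgowfcagn".

mhphgowfcagn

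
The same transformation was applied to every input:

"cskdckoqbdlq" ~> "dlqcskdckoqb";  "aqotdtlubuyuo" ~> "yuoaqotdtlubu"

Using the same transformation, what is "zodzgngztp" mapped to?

Rule — move the last 3 characters to the front (rotate right by 3).
On "zodzgngztp" that produces "ztpzodzgng".

ztpzodzgng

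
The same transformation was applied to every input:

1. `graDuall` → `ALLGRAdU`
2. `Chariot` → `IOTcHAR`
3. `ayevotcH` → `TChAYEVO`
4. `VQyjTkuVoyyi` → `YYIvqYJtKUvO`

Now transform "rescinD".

Each output is the input with this applied: move the last 3 characters to the front (rotate right by 3), then flip the case of every letter.
Working it through for "rescinD": intermediate "inDresc", final "INdRESC".

INdRESC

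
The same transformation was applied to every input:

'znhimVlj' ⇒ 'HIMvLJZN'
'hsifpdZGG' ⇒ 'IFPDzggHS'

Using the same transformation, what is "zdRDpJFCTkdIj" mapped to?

rdPjfctKDiJZD

In each case the input is transformed by: move the first 2 characters to the end (rotate left by 2), then flip the case of every letter.
Starting from "zdRDpJFCTkdIj": after the first operation, "RDpJFCTkdIjzd"; after the second, "rdPjfctKDiJZD".
(Check on "hsifpdZGG": → "ifpdZGGhs" → "IFPDzggHS" ✓)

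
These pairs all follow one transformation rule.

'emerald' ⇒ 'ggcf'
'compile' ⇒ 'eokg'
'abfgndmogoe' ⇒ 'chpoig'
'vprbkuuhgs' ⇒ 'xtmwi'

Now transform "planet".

The pattern: shift every letter 2 places forward in the alphabet (wrapping around), then keep every other character starting from the first (positions 1st, 3rd, 5th, ...).
For "planet", step one produces "rncpgv"; step two turns that into "rcg".

rcg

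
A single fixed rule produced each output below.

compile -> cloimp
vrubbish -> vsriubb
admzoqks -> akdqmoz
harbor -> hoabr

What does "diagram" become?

dairag

Each output is the input with this applied: delete the last character, then take characters alternately from the front and the back (1st, last, 2nd, 2nd-last, ...).
"diagram" → "diagra" → "dairag".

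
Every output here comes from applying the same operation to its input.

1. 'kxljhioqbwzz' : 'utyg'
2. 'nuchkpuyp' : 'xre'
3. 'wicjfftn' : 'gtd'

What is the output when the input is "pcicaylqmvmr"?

zmvf

In each case the input is transformed by: keep one character in every 3, starting at position 1 (positions 1st, 4th, 7th, ...), then shift every letter 10 places forward in the alphabet (wrapping around).
Doing the same to "pcicaylqmvmr": "zmvf".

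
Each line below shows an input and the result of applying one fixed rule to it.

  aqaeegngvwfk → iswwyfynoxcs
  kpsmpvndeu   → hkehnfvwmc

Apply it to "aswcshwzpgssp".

koukzorhykkhs

The transformation: shift every letter 8 places backward in the alphabet (wrapping around), then move the first character to the end.
Working it through for "aswcshwzpgssp": intermediate "skoukzorhykkh", final "koukzorhykkhs".
(Check on "aqaeegngvwfk": → "siswwyfynoxc" → "iswwyfynoxcs" ✓)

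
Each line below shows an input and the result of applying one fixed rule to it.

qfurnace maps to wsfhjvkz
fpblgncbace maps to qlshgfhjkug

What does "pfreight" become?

jnlmyukw

The pattern: move the first 3 characters to the end (rotate left by 3), then shift every letter 5 places forward in the alphabet (wrapping around).
Working it through for "pfreight": intermediate "eightpfr", final "jnlmyukw".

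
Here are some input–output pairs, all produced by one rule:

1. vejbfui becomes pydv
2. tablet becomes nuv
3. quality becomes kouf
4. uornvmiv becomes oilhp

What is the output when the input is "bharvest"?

vbulp

In each case the input is transformed by: shift every letter 6 places backward in the alphabet (wrapping around), then delete the last 3 characters.
For "bharvest" the result is "vbulp".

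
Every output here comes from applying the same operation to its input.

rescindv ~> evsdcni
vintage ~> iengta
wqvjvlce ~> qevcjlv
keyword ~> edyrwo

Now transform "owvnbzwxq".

Rule — delete the first character, then take characters alternately from the front and the back (1st, last, 2nd, 2nd-last, ...).
Working it through for "owvnbzwxq": intermediate "wvnbzwxq", final "wqvxnwbz".

wqvxnwbz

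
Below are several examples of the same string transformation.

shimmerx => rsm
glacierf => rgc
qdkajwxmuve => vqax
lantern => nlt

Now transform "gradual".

lgd

Looking at the pairs, the operation is to keep one character in every 3, starting at position 1 (positions 1st, 4th, 7th, ...), then move the last character to the front.
Doing the same to "gradual": "lgd".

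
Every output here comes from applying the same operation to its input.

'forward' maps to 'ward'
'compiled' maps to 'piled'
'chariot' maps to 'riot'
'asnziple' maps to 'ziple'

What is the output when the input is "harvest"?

vest

The transformation: delete the first 3 characters.
On "harvest" that produces "vest".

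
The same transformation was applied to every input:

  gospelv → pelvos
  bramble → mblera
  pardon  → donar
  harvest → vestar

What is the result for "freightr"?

Rule — delete the first character, then move the first 2 characters to the end (rotate left by 2).
Applying both steps to "freightr": "reightr", then "ightrre".

ightrre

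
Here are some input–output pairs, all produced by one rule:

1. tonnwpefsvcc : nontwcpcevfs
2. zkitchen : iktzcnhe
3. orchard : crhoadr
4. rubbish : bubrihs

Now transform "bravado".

arvbaod

In each case the input is transformed by: move the first 2 characters to the end (rotate left by 2), then take characters alternately from the front and the back (1st, last, 2nd, 2nd-last, ...).
Working it through for "bravado": intermediate "avadobr", final "arvbaod".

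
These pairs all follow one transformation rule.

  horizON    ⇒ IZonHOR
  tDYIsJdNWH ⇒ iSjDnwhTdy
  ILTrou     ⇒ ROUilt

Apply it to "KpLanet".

The rule is to move the first 3 characters to the end (rotate left by 3), then flip the case of every letter.
"KpLanet" → "anetKpL" → "ANETkPl".

ANETkPl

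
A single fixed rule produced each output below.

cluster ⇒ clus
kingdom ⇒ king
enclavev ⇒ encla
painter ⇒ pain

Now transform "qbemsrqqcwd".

qbemsrqq

Each output is the input with this applied: delete the last 3 characters.
"qbemsrqqcwd" → "qbemsrqq".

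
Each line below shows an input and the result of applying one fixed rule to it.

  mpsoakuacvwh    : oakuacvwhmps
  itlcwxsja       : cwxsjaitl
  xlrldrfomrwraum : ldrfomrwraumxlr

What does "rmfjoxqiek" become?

joxqiekrmf

The rule is to move the first 3 characters to the end (rotate left by 3).
So "rmfjoxqiek" becomes "joxqiekrmf".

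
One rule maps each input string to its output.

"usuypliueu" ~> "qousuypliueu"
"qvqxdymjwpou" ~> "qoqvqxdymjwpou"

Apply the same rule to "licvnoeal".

qolicvnoeal

Looking at the pairs, the operation is to prepend "qo".
Applying that to "licvnoeal" gives "qolicvnoeal".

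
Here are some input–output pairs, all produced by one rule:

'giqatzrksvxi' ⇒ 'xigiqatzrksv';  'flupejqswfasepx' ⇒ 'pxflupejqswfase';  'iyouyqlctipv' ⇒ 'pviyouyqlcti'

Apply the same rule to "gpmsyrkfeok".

The transformation: move the last 2 characters to the front (rotate right by 2).
So "gpmsyrkfeok" becomes "okgpmsyrkfe".

okgpmsyrkfe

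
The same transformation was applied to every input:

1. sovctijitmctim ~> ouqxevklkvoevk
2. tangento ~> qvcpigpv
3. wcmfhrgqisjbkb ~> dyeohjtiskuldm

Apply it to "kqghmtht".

vmsijovj

Rule — shift every letter 2 places forward in the alphabet (wrapping around), then move the last character to the front.
Applying that to "kqghmtht" gives "vmsijovj".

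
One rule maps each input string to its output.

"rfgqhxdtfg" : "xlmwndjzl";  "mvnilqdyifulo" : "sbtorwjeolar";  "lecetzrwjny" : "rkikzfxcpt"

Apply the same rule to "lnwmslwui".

The transformation: delete the last character, then shift every letter 6 places forward in the alphabet (wrapping around).
"lnwmslwui" → "rtcsyrca".

rtcsyrca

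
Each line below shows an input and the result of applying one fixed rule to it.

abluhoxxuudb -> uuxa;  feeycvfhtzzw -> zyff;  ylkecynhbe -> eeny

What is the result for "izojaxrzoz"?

zjri

The rule is to keep one character in every 3, starting at position 1 (positions 1st, 4th, 7th, ...), then swap the first and last characters.
Starting from "izojaxrzoz": after the first operation, "ijrz"; after the second, "zjri".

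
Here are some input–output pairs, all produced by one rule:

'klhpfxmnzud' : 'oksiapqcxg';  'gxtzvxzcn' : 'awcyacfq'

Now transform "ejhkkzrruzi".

The pattern: shift every letter 3 places forward in the alphabet (wrapping around), then delete the first character.
On "ejhkkzrruzi": the first step gives "hmknncuuxcl", and the second then gives "mknncuuxcl".

mknncuuxcl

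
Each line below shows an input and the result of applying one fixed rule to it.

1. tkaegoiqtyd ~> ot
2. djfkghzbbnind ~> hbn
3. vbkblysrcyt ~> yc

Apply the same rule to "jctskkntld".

The rule is to delete the first 3 characters, then keep one character in every 3, starting at position 3 (positions 3rd, 6th, 9th, ...).
On "jctskkntld": the first step gives "skkntld", and the second then gives "kl".
(Check on "tkaegoiqtyd": → "egoiqtyd" → "ot" ✓)

kl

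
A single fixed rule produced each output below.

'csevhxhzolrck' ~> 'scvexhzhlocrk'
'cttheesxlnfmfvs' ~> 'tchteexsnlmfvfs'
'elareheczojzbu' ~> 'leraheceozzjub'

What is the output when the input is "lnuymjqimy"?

nlyujmiqym

The rule is to swap each adjacent pair of characters (1↔2, 3↔4, ...).
Applying that to "lnuymjqimy" gives "nlyujmiqym".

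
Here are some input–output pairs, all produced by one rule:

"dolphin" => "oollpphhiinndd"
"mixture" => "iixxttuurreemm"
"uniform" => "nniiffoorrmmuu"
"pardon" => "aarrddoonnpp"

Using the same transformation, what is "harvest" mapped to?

aarrvveesstthh

Rule — double every character, then move the first 2 characters to the end (rotate left by 2).
On "harvest": the first step gives "hhaarrvveesstt", and the second then gives "aarrvveesstthh".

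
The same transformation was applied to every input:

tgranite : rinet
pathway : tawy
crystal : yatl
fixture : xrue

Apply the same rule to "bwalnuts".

aunst

What's happening: swap each adjacent pair of characters (1↔2, 3↔4, ...), then delete the first 3 characters.
For "bwalnuts", step one produces "wblaunst"; step two turns that into "aunst".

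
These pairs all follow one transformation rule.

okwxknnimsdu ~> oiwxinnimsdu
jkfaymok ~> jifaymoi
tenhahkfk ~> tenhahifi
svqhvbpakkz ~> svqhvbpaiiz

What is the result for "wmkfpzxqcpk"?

What's happening: replace every "k" with "i".
Doing the same to "wmkfpzxqcpk": "wmifpzxqcpi".

wmifpzxqcpi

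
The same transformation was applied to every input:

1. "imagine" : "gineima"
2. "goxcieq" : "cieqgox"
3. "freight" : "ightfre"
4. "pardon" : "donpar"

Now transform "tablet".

lettab

The transformation: move the first 3 characters to the end (rotate left by 3).
Applying that to "tablet" gives "lettab".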